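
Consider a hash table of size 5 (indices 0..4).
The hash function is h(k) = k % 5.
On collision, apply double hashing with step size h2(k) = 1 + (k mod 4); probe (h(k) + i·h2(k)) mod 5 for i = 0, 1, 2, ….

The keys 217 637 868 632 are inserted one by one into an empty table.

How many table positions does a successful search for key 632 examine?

217 hashes to 2; slot 2 is free -> place at 2.
637 hashes to 2, h2=2; 2 taken -> place at 4.
868 hashes to 3; slot 3 is free -> place at 3.
632 hashes to 2, h2=1; 2,3,4 taken -> place at 0.
Table: [632, —, 217, 868, 637]
Lookup 632: h=2, h2=1, probe 2,3,4,0 → found at 0.

4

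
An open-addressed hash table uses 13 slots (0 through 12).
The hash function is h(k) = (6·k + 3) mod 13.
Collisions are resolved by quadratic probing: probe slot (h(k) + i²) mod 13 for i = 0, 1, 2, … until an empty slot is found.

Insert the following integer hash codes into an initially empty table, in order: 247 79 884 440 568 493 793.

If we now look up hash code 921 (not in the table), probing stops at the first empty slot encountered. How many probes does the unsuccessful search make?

3

247 hashes to 3; slot 3 is free => place at 3.
79 hashes to 9; slot 9 is free => place at 9.
884 hashes to 3; 3 taken => place at 4.
440 hashes to 4; 4 taken => place at 5.
568 hashes to 5; 5 taken => place at 6.
493 hashes to 10; slot 10 is free => place at 10.
793 hashes to 3; 3,4 taken => place at 7.
Table: [_, _, _, 247, 884, 440, 568, 793, _, 79, 493, _, _]
Lookup 921: h=4, probe 4,5,8 → slot 8 empty, not found.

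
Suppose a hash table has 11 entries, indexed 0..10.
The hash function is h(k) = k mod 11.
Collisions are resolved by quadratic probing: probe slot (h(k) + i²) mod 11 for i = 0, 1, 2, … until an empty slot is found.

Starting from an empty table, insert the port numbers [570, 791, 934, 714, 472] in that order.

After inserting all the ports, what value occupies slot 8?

570 hashes to 9; slot 9 is free → place at 9.
791 hashes to 10; slot 10 is free → place at 10.
934 hashes to 10; 10 taken → place at 0.
714 hashes to 10; 10,0 taken → place at 3.
472 hashes to 10; 10,0,3 taken → place at 8.
Table: [934, ∅, ∅, 714, ∅, ∅, ∅, ∅, 472, 570, 791]

472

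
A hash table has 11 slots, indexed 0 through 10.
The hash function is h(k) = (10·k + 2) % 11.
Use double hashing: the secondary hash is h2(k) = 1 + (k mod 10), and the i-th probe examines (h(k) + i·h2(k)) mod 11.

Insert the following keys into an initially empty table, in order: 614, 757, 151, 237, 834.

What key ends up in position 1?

757

614: h=4 => slot 4
757: h=4, h2=8, probe 4,1 => slot 1
151: h=5 => slot 5
237: h=7 => slot 7
834: h=4, h2=5, probe 4,9 => slot 9
Table: [—, 757, —, —, 614, 151, —, 237, —, 834, —]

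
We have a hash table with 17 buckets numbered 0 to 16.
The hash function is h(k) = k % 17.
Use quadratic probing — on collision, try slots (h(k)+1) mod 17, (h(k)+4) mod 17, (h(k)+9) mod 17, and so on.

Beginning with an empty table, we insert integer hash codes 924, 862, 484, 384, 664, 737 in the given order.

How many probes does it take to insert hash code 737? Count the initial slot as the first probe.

2

924 hashes to 6; slot 6 is free => place at 6.
862 hashes to 12; slot 12 is free => place at 12.
484 hashes to 8; slot 8 is free => place at 8.
384 hashes to 10; slot 10 is free => place at 10.
664 hashes to 1; slot 1 is free => place at 1.
737 hashes to 6; 6 taken => place at 7.
Table: [., 664, ., ., ., ., 924, 737, 484, ., 384, ., 862, ., ., ., .]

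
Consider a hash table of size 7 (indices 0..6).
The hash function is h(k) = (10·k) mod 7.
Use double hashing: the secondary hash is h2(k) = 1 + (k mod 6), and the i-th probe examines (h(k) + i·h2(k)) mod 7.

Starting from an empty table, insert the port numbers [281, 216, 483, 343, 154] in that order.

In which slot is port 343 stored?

Insert 281: h=3, slot 3 empty → index 3.
Insert 216: h=4, slot 4 empty → index 4.
Insert 483: h=0, slot 0 empty → index 0.
Insert 343: h=0, h2=2, slot 0 occupied → index 2.
Insert 154: h=0, h2=5, slot 0 occupied → index 5.
Table: [483, —, 343, 281, 216, 154, —]

2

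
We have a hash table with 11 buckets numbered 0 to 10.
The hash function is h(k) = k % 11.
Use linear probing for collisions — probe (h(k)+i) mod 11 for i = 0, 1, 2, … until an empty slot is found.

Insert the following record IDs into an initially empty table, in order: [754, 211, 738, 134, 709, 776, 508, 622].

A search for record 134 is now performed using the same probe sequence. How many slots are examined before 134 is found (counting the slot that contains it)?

754 hashes to 6; slot 6 is free => place at 6.
211 hashes to 2; slot 2 is free => place at 2.
738 hashes to 1; slot 1 is free => place at 1.
134 hashes to 2; 2 taken => place at 3.
709 hashes to 5; slot 5 is free => place at 5.
776 hashes to 6; 6 taken => place at 7.
508 hashes to 2; 2,3 taken => place at 4.
622 hashes to 6; 6,7 taken => place at 8.
Table: [-, 738, 211, 134, 508, 709, 754, 776, 622, -, -]
Lookup 134: h=2, probe 2,3 → found at 3.

2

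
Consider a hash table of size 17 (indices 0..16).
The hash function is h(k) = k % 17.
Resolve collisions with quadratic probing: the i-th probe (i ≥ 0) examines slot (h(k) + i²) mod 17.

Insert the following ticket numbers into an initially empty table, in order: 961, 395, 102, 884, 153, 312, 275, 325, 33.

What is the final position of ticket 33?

961: h=9 => slot 9
395: h=4 => slot 4
102: h=0 => slot 0
884: h=0, probe 0,1 => slot 1
153: h=0, probe 0,1,4,9,16 => slot 16
312: h=6 => slot 6
275: h=3 => slot 3
325: h=2 => slot 2
33: h=16, probe 16,0,3,8 => slot 8
Table: [102, 884, 325, 275, 395, —, 312, —, 33, 961, —, —, —, —, —, —, 153]

8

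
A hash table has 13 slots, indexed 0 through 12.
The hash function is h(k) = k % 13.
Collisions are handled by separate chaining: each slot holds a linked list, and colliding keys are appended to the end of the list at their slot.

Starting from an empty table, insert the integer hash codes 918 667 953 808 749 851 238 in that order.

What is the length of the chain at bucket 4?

918 → bucket 8
667 → bucket 4
953 → bucket 4 (collision)
808 → bucket 2
749 → bucket 8 (collision)
851 → bucket 6
238 → bucket 4 (collision)
Final buckets:
0: .
1: .
2: 808
3: .
4: 667 -> 953 -> 238
5: .
6: 851
7: .
8: 918 -> 749
9: .
10: .
11: .
12: .

3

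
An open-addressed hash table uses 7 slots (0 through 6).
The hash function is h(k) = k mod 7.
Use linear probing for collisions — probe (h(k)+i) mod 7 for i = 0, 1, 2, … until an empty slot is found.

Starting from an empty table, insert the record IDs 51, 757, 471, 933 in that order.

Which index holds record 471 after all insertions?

Insert 51: h=2, slot 2 empty -> index 2.
Insert 757: h=1, slot 1 empty -> index 1.
Insert 471: h=2, slot 2 occupied -> index 3.
Insert 933: h=2, slots 2,3 occupied -> index 4.
Table: [-, 757, 51, 471, 933, -, -]

3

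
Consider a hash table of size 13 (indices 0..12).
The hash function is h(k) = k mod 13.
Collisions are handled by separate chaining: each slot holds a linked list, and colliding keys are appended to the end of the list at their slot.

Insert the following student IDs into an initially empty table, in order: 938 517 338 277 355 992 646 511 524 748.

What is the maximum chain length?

5

938 → bucket 2
517 → bucket 10
338 → bucket 0
277 → bucket 4
355 → bucket 4 (collision)
992 → bucket 4 (collision)
646 → bucket 9
511 → bucket 4 (collision)
524 → bucket 4 (collision)
748 → bucket 7
Final buckets:
0: 338
1: _
2: 938
3: _
4: 277 -> 355 -> 992 -> 511 -> 524
5: _
6: _
7: 748
8: _
9: 646
10: 517
11: _
12: _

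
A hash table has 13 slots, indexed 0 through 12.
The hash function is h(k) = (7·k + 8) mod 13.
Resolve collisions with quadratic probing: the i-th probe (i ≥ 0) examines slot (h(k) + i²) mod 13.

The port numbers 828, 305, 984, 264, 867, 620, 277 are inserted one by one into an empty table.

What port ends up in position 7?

984

Insert 828: h=6, slot 6 empty → index 6.
Insert 305: h=11, slot 11 empty → index 11.
Insert 984: h=6, slot 6 occupied → index 7.
Insert 264: h=10, slot 10 empty → index 10.
Insert 867: h=6, slots 6,7,10 occupied → index 2.
Insert 620: h=6, slots 6,7,10,2 occupied → index 9.
Insert 277: h=10, slots 10,11 occupied → index 1.
Table: [., 277, 867, ., ., ., 828, 984, ., 620, 264, 305, .]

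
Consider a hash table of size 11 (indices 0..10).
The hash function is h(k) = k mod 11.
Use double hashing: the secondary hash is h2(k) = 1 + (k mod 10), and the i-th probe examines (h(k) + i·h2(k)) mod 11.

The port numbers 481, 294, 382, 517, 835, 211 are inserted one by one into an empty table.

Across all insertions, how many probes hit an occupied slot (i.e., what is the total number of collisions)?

5

481: h=8 → slot 8
294: h=8, h2=5, probe 8,2 → slot 2
382: h=8, h2=3, probe 8,0 → slot 0
517: h=0, h2=8, probe 0,8,5 → slot 5
835: h=10 → slot 10
211: h=2, h2=2, probe 2,4 → slot 4
Table: [382, -, 294, -, 211, 517, -, -, 481, -, 835]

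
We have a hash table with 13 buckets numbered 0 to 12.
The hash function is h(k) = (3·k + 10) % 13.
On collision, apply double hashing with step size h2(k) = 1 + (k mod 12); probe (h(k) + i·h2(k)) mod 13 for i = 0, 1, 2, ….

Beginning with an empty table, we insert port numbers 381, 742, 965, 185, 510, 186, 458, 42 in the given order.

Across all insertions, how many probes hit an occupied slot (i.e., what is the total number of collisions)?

10

381: h=9 → slot 9
742: h=0 → slot 0
965: h=6 → slot 6
185: h=6, h2=6, probe 6,12 → slot 12
510: h=6, h2=7, probe 6,0,7 → slot 7
186: h=9, h2=7, probe 9,3 → slot 3
458: h=6, h2=3, probe 6,9,12,2 → slot 2
42: h=6, h2=7, probe 6,0,7,1 → slot 1
Table: [742, 42, 458, 186, —, —, 965, 510, —, 381, —, —, 185]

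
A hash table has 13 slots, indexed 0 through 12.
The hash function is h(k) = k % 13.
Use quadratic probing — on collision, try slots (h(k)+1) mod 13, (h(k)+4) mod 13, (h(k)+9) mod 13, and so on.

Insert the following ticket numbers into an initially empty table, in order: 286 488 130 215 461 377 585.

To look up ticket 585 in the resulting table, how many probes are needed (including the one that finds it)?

4

286 hashes to 0; slot 0 is free => place at 0.
488 hashes to 7; slot 7 is free => place at 7.
130 hashes to 0; 0 taken => place at 1.
215 hashes to 7; 7 taken => place at 8.
461 hashes to 6; slot 6 is free => place at 6.
377 hashes to 0; 0,1 taken => place at 4.
585 hashes to 0; 0,1,4 taken => place at 9.
Table: [286, 130, ∅, ∅, 377, ∅, 461, 488, 215, 585, ∅, ∅, ∅]
Lookup 585: h=0, probe 0,1,4,9 → found at 9.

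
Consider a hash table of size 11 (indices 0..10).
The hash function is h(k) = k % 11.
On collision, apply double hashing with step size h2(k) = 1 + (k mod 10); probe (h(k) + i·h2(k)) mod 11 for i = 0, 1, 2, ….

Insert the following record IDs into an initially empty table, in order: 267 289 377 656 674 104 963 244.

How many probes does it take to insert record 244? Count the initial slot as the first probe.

267 hashes to 3; slot 3 is free -> place at 3.
289 hashes to 3, h2=10; 3 taken -> place at 2.
377 hashes to 3, h2=8; 3 taken -> place at 0.
656 hashes to 7; slot 7 is free -> place at 7.
674 hashes to 3, h2=5; 3 taken -> place at 8.
104 hashes to 5; slot 5 is free -> place at 5.
963 hashes to 6; slot 6 is free -> place at 6.
244 hashes to 2, h2=5; 2,7 taken -> place at 1.
Table: [377, 244, 289, 267, ∅, 104, 963, 656, 674, ∅, ∅]

3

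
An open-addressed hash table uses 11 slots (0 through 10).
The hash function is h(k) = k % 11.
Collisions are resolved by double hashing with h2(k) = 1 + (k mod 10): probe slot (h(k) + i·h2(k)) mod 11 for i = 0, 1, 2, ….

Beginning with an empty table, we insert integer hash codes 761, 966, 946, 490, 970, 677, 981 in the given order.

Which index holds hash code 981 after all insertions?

761: h=2 => slot 2
966: h=9 => slot 9
946: h=0 => slot 0
490: h=6 => slot 6
970: h=2, h2=1, probe 2,3 => slot 3
677: h=6, h2=8, probe 6,3,0,8 => slot 8
981: h=2, h2=2, probe 2,4 => slot 4
Table: [946, ., 761, 970, 981, ., 490, ., 677, 966, .]

4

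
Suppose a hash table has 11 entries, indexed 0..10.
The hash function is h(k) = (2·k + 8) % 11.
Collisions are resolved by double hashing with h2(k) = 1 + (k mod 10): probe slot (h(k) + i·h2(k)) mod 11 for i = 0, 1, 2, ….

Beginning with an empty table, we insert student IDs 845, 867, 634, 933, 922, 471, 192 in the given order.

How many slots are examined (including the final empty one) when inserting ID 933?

2

Insert 845: h=4, slot 4 empty → index 4.
Insert 867: h=4, h2=8, slot 4 occupied → index 1.
Insert 634: h=0, slot 0 empty → index 0.
Insert 933: h=4, h2=4, slot 4 occupied → index 8.
Insert 922: h=4, h2=3, slot 4 occupied → index 7.
Insert 471: h=4, h2=2, slot 4 occupied → index 6.
Insert 192: h=7, h2=3, slot 7 occupied → index 10.
Table: [634, 867, _, _, 845, _, 471, 922, 933, _, 192]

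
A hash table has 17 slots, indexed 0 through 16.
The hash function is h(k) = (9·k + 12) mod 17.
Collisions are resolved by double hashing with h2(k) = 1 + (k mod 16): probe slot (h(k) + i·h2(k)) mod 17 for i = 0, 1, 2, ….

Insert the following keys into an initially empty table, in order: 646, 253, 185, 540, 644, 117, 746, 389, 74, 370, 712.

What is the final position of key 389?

646 hashes to 12; slot 12 is free => place at 12.
253 hashes to 11; slot 11 is free => place at 11.
185 hashes to 11, h2=10; 11 taken => place at 4.
540 hashes to 10; slot 10 is free => place at 10.
644 hashes to 11, h2=5; 11 taken => place at 16.
117 hashes to 11, h2=6; 11 taken => place at 0.
746 hashes to 11, h2=11; 11 taken => place at 5.
389 hashes to 11, h2=6; 11,0 taken => place at 6.
74 hashes to 15; slot 15 is free => place at 15.
370 hashes to 10, h2=3; 10 taken => place at 13.
712 hashes to 11, h2=9; 11 taken => place at 3.
Table: [117, _, _, 712, 185, 746, 389, _, _, _, 540, 253, 646, 370, _, 74, 644]

6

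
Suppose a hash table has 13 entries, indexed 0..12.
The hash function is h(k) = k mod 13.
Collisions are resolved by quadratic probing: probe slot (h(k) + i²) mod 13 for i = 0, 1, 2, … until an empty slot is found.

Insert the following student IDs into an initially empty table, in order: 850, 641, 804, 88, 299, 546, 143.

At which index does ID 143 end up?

850 hashes to 5; slot 5 is free → place at 5.
641 hashes to 4; slot 4 is free → place at 4.
804 hashes to 11; slot 11 is free → place at 11.
88 hashes to 10; slot 10 is free → place at 10.
299 hashes to 0; slot 0 is free → place at 0.
546 hashes to 0; 0 taken → place at 1.
143 hashes to 0; 0,1,4 taken → place at 9.
Table: [299, 546, -, -, 641, 850, -, -, -, 143, 88, 804, -]

9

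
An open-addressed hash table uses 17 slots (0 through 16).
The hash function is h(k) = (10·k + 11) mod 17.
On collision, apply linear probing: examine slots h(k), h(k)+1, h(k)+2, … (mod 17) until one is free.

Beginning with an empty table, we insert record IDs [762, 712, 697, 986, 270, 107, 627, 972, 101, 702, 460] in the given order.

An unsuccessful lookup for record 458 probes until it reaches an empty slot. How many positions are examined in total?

Insert 762: h=15, slot 15 empty => index 15.
Insert 712: h=8, slot 8 empty => index 8.
Insert 697: h=11, slot 11 empty => index 11.
Insert 986: h=11, slot 11 occupied => index 12.
Insert 270: h=8, slot 8 occupied => index 9.
Insert 107: h=10, slot 10 empty => index 10.
Insert 627: h=8, slots 8,9,10,11,12 occupied => index 13.
Insert 972: h=7, slot 7 empty => index 7.
Insert 101: h=1, slot 1 empty => index 1.
Insert 702: h=10, slots 10,11,12,13 occupied => index 14.
Insert 460: h=4, slot 4 empty => index 4.
Table: [-, 101, -, -, 460, -, -, 972, 712, 270, 107, 697, 986, 627, 702, 762, -]
Lookup 458: h=1, probe 1,2 → slot 2 empty, not found.

2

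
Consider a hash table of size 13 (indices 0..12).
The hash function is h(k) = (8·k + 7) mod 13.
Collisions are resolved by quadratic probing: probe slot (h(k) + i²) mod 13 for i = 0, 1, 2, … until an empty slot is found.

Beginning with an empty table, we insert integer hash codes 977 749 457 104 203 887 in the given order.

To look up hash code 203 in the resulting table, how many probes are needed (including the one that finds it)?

4

Insert 977: h=10, slot 10 empty => index 10.
Insert 749: h=6, slot 6 empty => index 6.
Insert 457: h=10, slot 10 occupied => index 11.
Insert 104: h=7, slot 7 empty => index 7.
Insert 203: h=6, slots 6,7,10 occupied => index 2.
Insert 887: h=5, slot 5 empty => index 5.
Table: [—, —, 203, —, —, 887, 749, 104, —, —, 977, 457, —]
Lookup 203: h=6, probe 6,7,10,2 → found at 2.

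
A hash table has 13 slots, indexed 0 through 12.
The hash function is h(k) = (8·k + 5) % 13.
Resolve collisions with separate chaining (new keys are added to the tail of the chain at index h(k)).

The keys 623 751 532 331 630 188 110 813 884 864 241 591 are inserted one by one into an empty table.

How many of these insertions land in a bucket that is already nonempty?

7

623 -> bucket 10
751 -> bucket 7
532 -> bucket 10 (collision)
331 -> bucket 1
630 -> bucket 1 (collision)
188 -> bucket 1 (collision)
110 -> bucket 1 (collision)
813 -> bucket 9
884 -> bucket 5
864 -> bucket 1 (collision)
241 -> bucket 9 (collision)
591 -> bucket 1 (collision)
Final buckets:
0: ∅
1: 331 -> 630 -> 188 -> 110 -> 864 -> 591
2: ∅
3: ∅
4: ∅
5: 884
6: ∅
7: 751
8: ∅
9: 813 -> 241
10: 623 -> 532
11: ∅
12: ∅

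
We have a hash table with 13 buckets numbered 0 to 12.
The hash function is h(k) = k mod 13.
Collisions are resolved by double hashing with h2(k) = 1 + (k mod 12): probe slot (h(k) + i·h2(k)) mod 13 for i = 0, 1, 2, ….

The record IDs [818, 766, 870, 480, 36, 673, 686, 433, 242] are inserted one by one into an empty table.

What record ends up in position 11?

36

818: h=12 → slot 12
766: h=12, h2=11, probe 12,10 → slot 10
870: h=12, h2=7, probe 12,6 → slot 6
480: h=12, h2=1, probe 12,0 → slot 0
36: h=10, h2=1, probe 10,11 → slot 11
673: h=10, h2=2, probe 10,12,1 → slot 1
686: h=10, h2=3, probe 10,0,3 → slot 3
433: h=4 → slot 4
242: h=8 → slot 8
Table: [480, 673, -, 686, 433, -, 870, -, 242, -, 766, 36, 818]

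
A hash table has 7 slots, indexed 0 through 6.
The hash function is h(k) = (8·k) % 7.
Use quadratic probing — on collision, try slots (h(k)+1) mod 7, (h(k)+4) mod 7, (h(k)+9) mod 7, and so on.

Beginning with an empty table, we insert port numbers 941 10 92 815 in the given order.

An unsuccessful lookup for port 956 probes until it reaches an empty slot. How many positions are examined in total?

2

Insert 941: h=3, slot 3 empty => index 3.
Insert 10: h=3, slot 3 occupied => index 4.
Insert 92: h=1, slot 1 empty => index 1.
Insert 815: h=3, slots 3,4 occupied => index 0.
Table: [815, 92, -, 941, 10, -, -]
Lookup 956: h=4, probe 4,5 → slot 5 empty, not found.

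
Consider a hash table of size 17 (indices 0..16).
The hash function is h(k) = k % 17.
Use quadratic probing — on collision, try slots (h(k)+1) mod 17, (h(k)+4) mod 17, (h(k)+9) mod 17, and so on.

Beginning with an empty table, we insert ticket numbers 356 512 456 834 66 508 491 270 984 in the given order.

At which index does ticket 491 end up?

Insert 356: h=16, slot 16 empty -> index 16.
Insert 512: h=2, slot 2 empty -> index 2.
Insert 456: h=14, slot 14 empty -> index 14.
Insert 834: h=1, slot 1 empty -> index 1.
Insert 66: h=15, slot 15 empty -> index 15.
Insert 508: h=15, slots 15,16,2 occupied -> index 7.
Insert 491: h=15, slots 15,16,2,7,14 occupied -> index 6.
Insert 270: h=15, slots 15,16,2,7,14,6 occupied -> index 0.
Insert 984: h=15, slots 15,16,2,7,14,6,0 occupied -> index 13.
Table: [270, 834, 512, -, -, -, 491, 508, -, -, -, -, -, 984, 456, 66, 356]

6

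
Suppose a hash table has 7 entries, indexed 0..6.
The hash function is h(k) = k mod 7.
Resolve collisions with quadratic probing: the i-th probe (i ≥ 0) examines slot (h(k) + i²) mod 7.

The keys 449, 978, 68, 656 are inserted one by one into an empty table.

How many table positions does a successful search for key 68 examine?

449: h=1 → slot 1
978: h=5 → slot 5
68: h=5, probe 5,6 → slot 6
656: h=5, probe 5,6,2 → slot 2
Table: [., 449, 656, ., ., 978, 68]
Lookup 68: h=5, probe 5,6 → found at 6.

2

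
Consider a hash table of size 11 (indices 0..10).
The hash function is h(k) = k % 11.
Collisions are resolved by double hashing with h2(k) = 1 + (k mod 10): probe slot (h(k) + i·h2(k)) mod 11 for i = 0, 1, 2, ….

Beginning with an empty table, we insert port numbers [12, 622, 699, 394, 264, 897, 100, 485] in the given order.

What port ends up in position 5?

12 hashes to 1; slot 1 is free -> place at 1.
622 hashes to 6; slot 6 is free -> place at 6.
699 hashes to 6, h2=10; 6 taken -> place at 5.
394 hashes to 9; slot 9 is free -> place at 9.
264 hashes to 0; slot 0 is free -> place at 0.
897 hashes to 6, h2=8; 6 taken -> place at 3.
100 hashes to 1, h2=1; 1 taken -> place at 2.
485 hashes to 1, h2=6; 1 taken -> place at 7.
Table: [264, 12, 100, 897, ∅, 699, 622, 485, ∅, 394, ∅]

699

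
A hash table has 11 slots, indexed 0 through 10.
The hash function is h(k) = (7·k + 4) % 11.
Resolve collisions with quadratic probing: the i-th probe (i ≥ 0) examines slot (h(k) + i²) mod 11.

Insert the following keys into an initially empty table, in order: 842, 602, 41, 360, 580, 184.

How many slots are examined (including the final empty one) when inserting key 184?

5

Insert 842: h=2, slot 2 empty => index 2.
Insert 602: h=5, slot 5 empty => index 5.
Insert 41: h=5, slot 5 occupied => index 6.
Insert 360: h=5, slots 5,6 occupied => index 9.
Insert 580: h=5, slots 5,6,9 occupied => index 3.
Insert 184: h=5, slots 5,6,9,3 occupied => index 10.
Table: [—, —, 842, 580, —, 602, 41, —, —, 360, 184]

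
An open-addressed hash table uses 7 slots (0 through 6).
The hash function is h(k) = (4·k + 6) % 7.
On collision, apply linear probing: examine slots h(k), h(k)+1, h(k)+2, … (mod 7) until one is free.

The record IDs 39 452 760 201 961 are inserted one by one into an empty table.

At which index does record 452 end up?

39 hashes to 1; slot 1 is free => place at 1.
452 hashes to 1; 1 taken => place at 2.
760 hashes to 1; 1,2 taken => place at 3.
201 hashes to 5; slot 5 is free => place at 5.
961 hashes to 0; slot 0 is free => place at 0.
Table: [961, 39, 452, 760, ., 201, .]

2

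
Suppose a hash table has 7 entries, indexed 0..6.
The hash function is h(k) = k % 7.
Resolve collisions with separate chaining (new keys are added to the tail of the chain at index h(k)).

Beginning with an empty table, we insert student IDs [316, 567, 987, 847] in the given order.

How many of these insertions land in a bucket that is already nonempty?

Insert 316: h=1, bucket 1 empty -> new chain.
Insert 567: h=0, bucket 0 empty -> new chain.
Insert 987: h=0, bucket 0 nonempty -> append to chain.
Insert 847: h=0, bucket 0 nonempty -> append to chain.
Final buckets:
0: 567 -> 987 -> 847
1: 316
2: -
3: -
4: -
5: -
6: -

2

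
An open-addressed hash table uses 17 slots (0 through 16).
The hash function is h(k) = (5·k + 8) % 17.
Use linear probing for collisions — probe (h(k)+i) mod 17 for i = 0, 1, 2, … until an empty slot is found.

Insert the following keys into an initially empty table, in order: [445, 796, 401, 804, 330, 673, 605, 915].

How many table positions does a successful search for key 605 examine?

Insert 445: h=6, slot 6 empty => index 6.
Insert 796: h=10, slot 10 empty => index 10.
Insert 401: h=7, slot 7 empty => index 7.
Insert 804: h=16, slot 16 empty => index 16.
Insert 330: h=9, slot 9 empty => index 9.
Insert 673: h=7, slot 7 occupied => index 8.
Insert 605: h=7, slots 7,8,9,10 occupied => index 11.
Insert 915: h=10, slots 10,11 occupied => index 12.
Table: [_, _, _, _, _, _, 445, 401, 673, 330, 796, 605, 915, _, _, _, 804]
Lookup 605: h=7, probe 7,8,9,10,11 → found at 11.

5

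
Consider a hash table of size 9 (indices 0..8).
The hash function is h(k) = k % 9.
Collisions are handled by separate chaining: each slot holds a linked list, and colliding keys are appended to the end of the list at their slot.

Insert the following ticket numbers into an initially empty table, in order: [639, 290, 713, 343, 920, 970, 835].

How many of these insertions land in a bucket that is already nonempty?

3

639 → bucket 0
290 → bucket 2
713 → bucket 2 (collision)
343 → bucket 1
920 → bucket 2 (collision)
970 → bucket 7
835 → bucket 7 (collision)
Final buckets:
0: 639
1: 343
2: 290 -> 713 -> 920
3: .
4: .
5: .
6: .
7: 970 -> 835
8: .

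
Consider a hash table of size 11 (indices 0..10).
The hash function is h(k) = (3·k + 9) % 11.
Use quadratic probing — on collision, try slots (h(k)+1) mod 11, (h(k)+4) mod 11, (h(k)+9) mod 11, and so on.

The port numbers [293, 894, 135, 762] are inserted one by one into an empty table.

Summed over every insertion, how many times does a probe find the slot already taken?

5

Insert 293: h=8, slot 8 empty -> index 8.
Insert 894: h=7, slot 7 empty -> index 7.
Insert 135: h=7, slots 7,8 occupied -> index 0.
Insert 762: h=7, slots 7,8,0 occupied -> index 5.
Table: [135, _, _, _, _, 762, _, 894, 293, _, _]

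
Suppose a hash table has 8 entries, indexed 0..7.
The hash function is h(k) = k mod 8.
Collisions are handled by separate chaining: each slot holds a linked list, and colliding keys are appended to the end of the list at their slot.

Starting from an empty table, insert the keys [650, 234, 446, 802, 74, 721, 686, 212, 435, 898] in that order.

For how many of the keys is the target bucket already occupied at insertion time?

650 → bucket 2
234 → bucket 2 (collision)
446 → bucket 6
802 → bucket 2 (collision)
74 → bucket 2 (collision)
721 → bucket 1
686 → bucket 6 (collision)
212 → bucket 4
435 → bucket 3
898 → bucket 2 (collision)
Final buckets:
0: .
1: 721
2: 650 -> 234 -> 802 -> 74 -> 898
3: 435
4: 212
5: .
6: 446 -> 686
7: .

5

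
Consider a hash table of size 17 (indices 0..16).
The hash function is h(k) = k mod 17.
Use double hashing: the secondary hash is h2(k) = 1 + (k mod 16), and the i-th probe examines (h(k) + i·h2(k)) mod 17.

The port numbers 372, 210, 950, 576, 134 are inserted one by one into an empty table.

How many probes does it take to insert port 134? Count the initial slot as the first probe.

3

372 hashes to 15; slot 15 is free → place at 15.
210 hashes to 6; slot 6 is free → place at 6.
950 hashes to 15, h2=7; 15 taken → place at 5.
576 hashes to 15, h2=1; 15 taken → place at 16.
134 hashes to 15, h2=7; 15,5 taken → place at 12.
Table: [., ., ., ., ., 950, 210, ., ., ., ., ., 134, ., ., 372, 576]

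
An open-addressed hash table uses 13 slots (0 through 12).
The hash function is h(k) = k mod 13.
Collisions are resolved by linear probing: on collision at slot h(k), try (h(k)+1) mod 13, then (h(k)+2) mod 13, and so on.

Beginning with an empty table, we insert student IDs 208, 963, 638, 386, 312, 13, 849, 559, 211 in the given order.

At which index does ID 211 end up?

Insert 208: h=0, slot 0 empty → index 0.
Insert 963: h=1, slot 1 empty → index 1.
Insert 638: h=1, slot 1 occupied → index 2.
Insert 386: h=9, slot 9 empty → index 9.
Insert 312: h=0, slots 0,1,2 occupied → index 3.
Insert 13: h=0, slots 0,1,2,3 occupied → index 4.
Insert 849: h=4, slot 4 occupied → index 5.
Insert 559: h=0, slots 0,1,2,3,4,5 occupied → index 6.
Insert 211: h=3, slots 3,4,5,6 occupied → index 7.
Table: [208, 963, 638, 312, 13, 849, 559, 211, —, 386, —, —, —]

7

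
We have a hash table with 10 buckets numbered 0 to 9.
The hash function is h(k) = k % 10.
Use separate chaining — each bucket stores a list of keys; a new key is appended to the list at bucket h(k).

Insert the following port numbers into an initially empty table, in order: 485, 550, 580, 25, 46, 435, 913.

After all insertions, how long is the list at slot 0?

485 -> bucket 5
550 -> bucket 0
580 -> bucket 0 (collision)
25 -> bucket 5 (collision)
46 -> bucket 6
435 -> bucket 5 (collision)
913 -> bucket 3
Final buckets:
0: 550 -> 580
1: .
2: .
3: 913
4: .
5: 485 -> 25 -> 435
6: 46
7: .
8: .
9: .

2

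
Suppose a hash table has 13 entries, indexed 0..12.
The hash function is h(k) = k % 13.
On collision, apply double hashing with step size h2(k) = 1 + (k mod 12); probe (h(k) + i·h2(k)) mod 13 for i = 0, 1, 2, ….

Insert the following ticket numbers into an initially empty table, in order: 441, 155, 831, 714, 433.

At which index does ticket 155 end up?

441: h=12 -> slot 12
155: h=12, h2=12, probe 12,11 -> slot 11
831: h=12, h2=4, probe 12,3 -> slot 3
714: h=12, h2=7, probe 12,6 -> slot 6
433: h=4 -> slot 4
Table: [∅, ∅, ∅, 831, 433, ∅, 714, ∅, ∅, ∅, ∅, 155, 441]

11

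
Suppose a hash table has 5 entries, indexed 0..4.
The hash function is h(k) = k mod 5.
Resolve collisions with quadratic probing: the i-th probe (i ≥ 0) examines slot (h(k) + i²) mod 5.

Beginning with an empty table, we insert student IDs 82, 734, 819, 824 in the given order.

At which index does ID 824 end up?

3

82: h=2 => slot 2
734: h=4 => slot 4
819: h=4, probe 4,0 => slot 0
824: h=4, probe 4,0,3 => slot 3
Table: [819, -, 82, 824, 734]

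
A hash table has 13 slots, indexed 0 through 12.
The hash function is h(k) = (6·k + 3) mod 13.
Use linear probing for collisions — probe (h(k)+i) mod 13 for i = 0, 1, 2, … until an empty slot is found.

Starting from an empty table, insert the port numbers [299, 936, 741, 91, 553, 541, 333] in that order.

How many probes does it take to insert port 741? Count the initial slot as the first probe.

3

Insert 299: h=3, slot 3 empty → index 3.
Insert 936: h=3, slot 3 occupied → index 4.
Insert 741: h=3, slots 3,4 occupied → index 5.
Insert 91: h=3, slots 3,4,5 occupied → index 6.
Insert 553: h=6, slot 6 occupied → index 7.
Insert 541: h=12, slot 12 empty → index 12.
Insert 333: h=12, slot 12 occupied → index 0.
Table: [333, ., ., 299, 936, 741, 91, 553, ., ., ., ., 541]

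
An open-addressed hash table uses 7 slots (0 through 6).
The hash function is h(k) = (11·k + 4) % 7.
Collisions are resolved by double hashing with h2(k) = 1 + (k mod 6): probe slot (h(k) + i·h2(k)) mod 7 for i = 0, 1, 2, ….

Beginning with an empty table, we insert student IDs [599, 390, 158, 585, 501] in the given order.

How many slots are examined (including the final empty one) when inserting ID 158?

2

599: h=6 → slot 6
390: h=3 → slot 3
158: h=6, h2=3, probe 6,2 → slot 2
585: h=6, h2=4, probe 6,3,0 → slot 0
501: h=6, h2=4, probe 6,3,0,4 → slot 4
Table: [585, ., 158, 390, 501, ., 599]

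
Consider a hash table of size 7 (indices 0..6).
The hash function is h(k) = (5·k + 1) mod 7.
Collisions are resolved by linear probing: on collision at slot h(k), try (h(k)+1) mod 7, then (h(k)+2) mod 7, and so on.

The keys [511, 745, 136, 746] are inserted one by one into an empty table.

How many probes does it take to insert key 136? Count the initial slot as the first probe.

Insert 511: h=1, slot 1 empty -> index 1.
Insert 745: h=2, slot 2 empty -> index 2.
Insert 136: h=2, slot 2 occupied -> index 3.
Insert 746: h=0, slot 0 empty -> index 0.
Table: [746, 511, 745, 136, —, —, —]

2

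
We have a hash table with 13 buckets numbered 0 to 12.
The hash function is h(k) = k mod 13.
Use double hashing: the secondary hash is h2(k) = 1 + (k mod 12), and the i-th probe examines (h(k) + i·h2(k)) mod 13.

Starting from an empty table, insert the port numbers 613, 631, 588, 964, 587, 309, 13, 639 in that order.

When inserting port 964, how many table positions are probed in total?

Insert 613: h=2, slot 2 empty -> index 2.
Insert 631: h=7, slot 7 empty -> index 7.
Insert 588: h=3, slot 3 empty -> index 3.
Insert 964: h=2, h2=5, slots 2,7 occupied -> index 12.
Insert 587: h=2, h2=12, slot 2 occupied -> index 1.
Insert 309: h=10, slot 10 empty -> index 10.
Insert 13: h=0, slot 0 empty -> index 0.
Insert 639: h=2, h2=4, slot 2 occupied -> index 6.
Table: [13, 587, 613, 588, ., ., 639, 631, ., ., 309, ., 964]

3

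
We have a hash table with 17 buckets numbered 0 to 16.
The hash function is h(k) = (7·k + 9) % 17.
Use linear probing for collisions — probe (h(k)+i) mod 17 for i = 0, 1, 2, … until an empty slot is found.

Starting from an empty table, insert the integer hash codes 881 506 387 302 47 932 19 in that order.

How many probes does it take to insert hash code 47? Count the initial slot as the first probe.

4

Insert 881: h=5, slot 5 empty -> index 5.
Insert 506: h=15, slot 15 empty -> index 15.
Insert 387: h=15, slot 15 occupied -> index 16.
Insert 302: h=15, slots 15,16 occupied -> index 0.
Insert 47: h=15, slots 15,16,0 occupied -> index 1.
Insert 932: h=5, slot 5 occupied -> index 6.
Insert 19: h=6, slot 6 occupied -> index 7.
Table: [302, 47, —, —, —, 881, 932, 19, —, —, —, —, —, —, —, 506, 387]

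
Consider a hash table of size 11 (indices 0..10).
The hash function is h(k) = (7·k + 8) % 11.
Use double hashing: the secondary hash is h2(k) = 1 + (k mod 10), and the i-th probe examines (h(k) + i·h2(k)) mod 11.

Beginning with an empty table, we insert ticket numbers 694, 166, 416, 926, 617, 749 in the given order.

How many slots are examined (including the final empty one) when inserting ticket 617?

2

694 hashes to 4; slot 4 is free -> place at 4.
166 hashes to 4, h2=7; 4 taken -> place at 0.
416 hashes to 5; slot 5 is free -> place at 5.
926 hashes to 0, h2=7; 0 taken -> place at 7.
617 hashes to 4, h2=8; 4 taken -> place at 1.
749 hashes to 4, h2=10; 4 taken -> place at 3.
Table: [166, 617, ∅, 749, 694, 416, ∅, 926, ∅, ∅, ∅]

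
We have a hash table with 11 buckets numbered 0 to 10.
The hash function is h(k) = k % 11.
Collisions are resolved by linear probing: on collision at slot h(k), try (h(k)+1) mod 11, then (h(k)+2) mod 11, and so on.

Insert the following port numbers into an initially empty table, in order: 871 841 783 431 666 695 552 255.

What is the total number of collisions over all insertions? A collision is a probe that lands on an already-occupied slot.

21

871: h=2 → slot 2
841: h=5 → slot 5
783: h=2, probe 2,3 → slot 3
431: h=2, probe 2,3,4 → slot 4
666: h=6 → slot 6
695: h=2, probe 2,3,4,5,6,7 → slot 7
552: h=2, probe 2,3,4,5,6,7,8 → slot 8
255: h=2, probe 2,3,4,5,6,7,8,9 → slot 9
Table: [∅, ∅, 871, 783, 431, 841, 666, 695, 552, 255, ∅]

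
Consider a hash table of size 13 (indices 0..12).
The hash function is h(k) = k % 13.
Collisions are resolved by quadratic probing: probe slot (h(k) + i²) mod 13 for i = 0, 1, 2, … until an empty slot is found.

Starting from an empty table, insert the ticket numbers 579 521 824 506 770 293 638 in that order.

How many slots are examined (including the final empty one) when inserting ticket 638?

579: h=7 → slot 7
521: h=1 → slot 1
824: h=5 → slot 5
506: h=12 → slot 12
770: h=3 → slot 3
293: h=7, probe 7,8 → slot 8
638: h=1, probe 1,2 → slot 2
Table: [_, 521, 638, 770, _, 824, _, 579, 293, _, _, _, 506]

2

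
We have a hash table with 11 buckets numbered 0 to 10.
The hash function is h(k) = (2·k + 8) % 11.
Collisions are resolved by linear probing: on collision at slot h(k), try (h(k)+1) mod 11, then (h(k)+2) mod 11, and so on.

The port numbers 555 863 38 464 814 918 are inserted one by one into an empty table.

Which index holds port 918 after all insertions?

0

555 hashes to 7; slot 7 is free → place at 7.
863 hashes to 7; 7 taken → place at 8.
38 hashes to 7; 7,8 taken → place at 9.
464 hashes to 1; slot 1 is free → place at 1.
814 hashes to 8; 8,9 taken → place at 10.
918 hashes to 7; 7,8,9,10 taken → place at 0.
Table: [918, 464, ∅, ∅, ∅, ∅, ∅, 555, 863, 38, 814]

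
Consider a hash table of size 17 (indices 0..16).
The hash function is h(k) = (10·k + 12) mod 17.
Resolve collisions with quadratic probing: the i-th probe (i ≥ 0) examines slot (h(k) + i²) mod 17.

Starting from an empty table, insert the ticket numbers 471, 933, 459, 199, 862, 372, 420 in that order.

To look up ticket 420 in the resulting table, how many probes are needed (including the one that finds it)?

471: h=13 → slot 13
933: h=9 → slot 9
459: h=12 → slot 12
199: h=13, probe 13,14 → slot 14
862: h=13, probe 13,14,0 → slot 0
372: h=9, probe 9,10 → slot 10
420: h=13, probe 13,14,0,5 → slot 5
Table: [862, ., ., ., ., 420, ., ., ., 933, 372, ., 459, 471, 199, ., .]
Lookup 420: h=13, probe 13,14,0,5 → found at 5.

4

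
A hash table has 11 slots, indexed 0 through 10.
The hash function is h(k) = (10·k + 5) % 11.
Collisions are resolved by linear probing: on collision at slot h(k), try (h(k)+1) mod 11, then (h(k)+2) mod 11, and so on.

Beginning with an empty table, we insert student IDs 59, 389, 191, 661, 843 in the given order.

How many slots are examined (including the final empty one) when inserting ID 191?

3

Insert 59: h=1, slot 1 empty → index 1.
Insert 389: h=1, slot 1 occupied → index 2.
Insert 191: h=1, slots 1,2 occupied → index 3.
Insert 661: h=4, slot 4 empty → index 4.
Insert 843: h=9, slot 9 empty → index 9.
Table: [_, 59, 389, 191, 661, _, _, _, _, 843, _]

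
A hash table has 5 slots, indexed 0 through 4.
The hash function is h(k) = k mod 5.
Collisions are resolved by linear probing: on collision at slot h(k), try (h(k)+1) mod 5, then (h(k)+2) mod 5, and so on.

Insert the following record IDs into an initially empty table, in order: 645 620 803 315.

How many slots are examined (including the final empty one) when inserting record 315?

645: h=0 => slot 0
620: h=0, probe 0,1 => slot 1
803: h=3 => slot 3
315: h=0, probe 0,1,2 => slot 2
Table: [645, 620, 315, 803, _]

3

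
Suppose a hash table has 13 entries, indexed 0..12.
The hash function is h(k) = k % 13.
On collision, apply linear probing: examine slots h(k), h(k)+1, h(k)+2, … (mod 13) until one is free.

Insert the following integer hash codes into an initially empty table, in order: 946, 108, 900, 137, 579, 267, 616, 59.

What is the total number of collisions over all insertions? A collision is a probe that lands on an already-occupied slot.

946: h=10 => slot 10
108: h=4 => slot 4
900: h=3 => slot 3
137: h=7 => slot 7
579: h=7, probe 7,8 => slot 8
267: h=7, probe 7,8,9 => slot 9
616: h=5 => slot 5
59: h=7, probe 7,8,9,10,11 => slot 11
Table: [_, _, _, 900, 108, 616, _, 137, 579, 267, 946, 59, _]

7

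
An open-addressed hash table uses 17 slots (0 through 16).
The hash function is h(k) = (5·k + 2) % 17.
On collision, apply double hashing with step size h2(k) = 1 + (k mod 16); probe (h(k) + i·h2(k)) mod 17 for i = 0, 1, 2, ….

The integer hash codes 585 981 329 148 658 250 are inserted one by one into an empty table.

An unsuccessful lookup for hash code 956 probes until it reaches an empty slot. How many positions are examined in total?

Insert 585: h=3, slot 3 empty -> index 3.
Insert 981: h=11, slot 11 empty -> index 11.
Insert 329: h=15, slot 15 empty -> index 15.
Insert 148: h=11, h2=5, slot 11 occupied -> index 16.
Insert 658: h=11, h2=3, slot 11 occupied -> index 14.
Insert 250: h=11, h2=11, slot 11 occupied -> index 5.
Table: [-, -, -, 585, -, 250, -, -, -, -, -, 981, -, -, 658, 329, 148]
Lookup 956: h=5, h2=13, probe 5,1 → slot 1 empty, not found.

2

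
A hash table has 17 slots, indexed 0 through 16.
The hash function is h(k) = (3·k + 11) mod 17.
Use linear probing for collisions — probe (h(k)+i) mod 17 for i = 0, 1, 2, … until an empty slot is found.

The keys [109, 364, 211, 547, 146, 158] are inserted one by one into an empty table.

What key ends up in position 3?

547

Insert 109: h=15, slot 15 empty → index 15.
Insert 364: h=15, slot 15 occupied → index 16.
Insert 211: h=15, slots 15,16 occupied → index 0.
Insert 547: h=3, slot 3 empty → index 3.
Insert 146: h=7, slot 7 empty → index 7.
Insert 158: h=9, slot 9 empty → index 9.
Table: [211, ∅, ∅, 547, ∅, ∅, ∅, 146, ∅, 158, ∅, ∅, ∅, ∅, ∅, 109, 364]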